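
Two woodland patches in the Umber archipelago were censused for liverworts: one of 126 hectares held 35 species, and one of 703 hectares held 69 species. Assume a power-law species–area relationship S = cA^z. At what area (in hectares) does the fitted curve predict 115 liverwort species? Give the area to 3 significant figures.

2560 hectares

z = ln(69/35) / ln(703/126) = 0.6788 / 1.7191 = 0.3948
c = 35 / 126^0.3948 = 35 / 6.75 = 5.185
A = (115/5.185)^(1/0.3948) ⇒ ln A = ln(22.18)/0.3948 = 7.8491
A = e^7.8491 ≈ 2563 hectares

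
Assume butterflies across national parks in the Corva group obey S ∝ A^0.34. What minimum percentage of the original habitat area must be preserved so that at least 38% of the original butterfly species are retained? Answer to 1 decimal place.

5.8%

Need (A_new/A_old)^0.34 = 0.38, so A_new/A_old = 0.38^(1/0.34) = 0.38^2.941
ln(A_new/A_old) = ln 0.38 / 0.34 = -0.9676 / 0.34 = -2.8458
A_new/A_old = e^-2.8458 ≈ 0.05809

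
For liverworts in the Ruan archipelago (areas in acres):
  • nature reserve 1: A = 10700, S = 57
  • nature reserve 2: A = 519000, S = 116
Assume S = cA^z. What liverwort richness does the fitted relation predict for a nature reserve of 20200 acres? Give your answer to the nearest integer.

64

z = ln(116/57) / ln(519000/10700) = 0.7105 / 3.8817 = 0.1831
c = 57 / 10700^0.1831 = 57 / 5.465 = 10.43
S₃ = 10.43 × 20200^0.1831 = 10.43 × 6.139 ≈ 64.03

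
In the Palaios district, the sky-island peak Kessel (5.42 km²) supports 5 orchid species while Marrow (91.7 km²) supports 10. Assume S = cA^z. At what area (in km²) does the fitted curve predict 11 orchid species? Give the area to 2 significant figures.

z = ln(10/5) / ln(91.7/5.42) = 0.6931 / 2.8284 = 0.2451
c = 5 / 5.42^0.2451 = 5 / 1.513 = 3.304
A = (11/3.304)^(1/0.2451) ⇒ ln A = ln(3.329)/0.2451 = 4.9074
A = e^4.9074 ≈ 135.3 km²

140 km²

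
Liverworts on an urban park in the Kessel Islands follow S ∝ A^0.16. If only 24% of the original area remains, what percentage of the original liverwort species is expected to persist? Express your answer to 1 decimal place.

79.6%

S_new/S_old = (A_new/A_old)^z = 0.24^0.16
= exp(0.16 × ln 0.24) = exp(0.16 × -1.4271) = exp(-0.2283) ≈ 0.7959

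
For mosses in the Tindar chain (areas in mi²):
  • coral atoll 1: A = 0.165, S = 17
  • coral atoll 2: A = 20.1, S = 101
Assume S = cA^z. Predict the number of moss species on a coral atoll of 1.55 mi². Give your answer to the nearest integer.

39

z = ln(101/17) / ln(20.1/0.165) = 1.7819 / 4.8025 = 0.3710
c = 17 / 0.165^0.3710 = 17 / 0.5125 = 33.17
S₃ = 33.17 × 1.55^0.3710 = 33.17 × 1.177 ≈ 39.03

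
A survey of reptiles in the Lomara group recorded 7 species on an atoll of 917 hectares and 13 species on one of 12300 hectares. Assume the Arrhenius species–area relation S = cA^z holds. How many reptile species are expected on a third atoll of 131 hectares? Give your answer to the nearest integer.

z = ln(13/7) / ln(12300/917) = 0.6190 / 2.5962 = 0.2384
c = 7 / 917^0.2384 = 7 / 5.086 = 1.376
S₃ = 1.376 × 131^0.2384 = 1.376 × 3.198 ≈ 4.401

4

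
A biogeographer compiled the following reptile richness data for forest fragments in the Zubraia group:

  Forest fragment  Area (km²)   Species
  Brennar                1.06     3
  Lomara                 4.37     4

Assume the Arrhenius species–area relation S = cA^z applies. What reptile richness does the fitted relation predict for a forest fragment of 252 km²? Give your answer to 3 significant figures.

9.11

z = ln(4/3) / ln(4.37/1.06) = 0.2877 / 1.4165 = 0.2031
c = 3 / 1.06^0.2031 = 3 / 1.012 = 2.965
S₃ = 2.965 × 252^0.2031 = 2.965 × 3.074 ≈ 9.114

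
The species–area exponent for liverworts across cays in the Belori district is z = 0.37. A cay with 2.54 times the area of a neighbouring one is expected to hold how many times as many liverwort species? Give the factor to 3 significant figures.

1.41

S₂/S₁ = (A₂/A₁)^z = 2.54^0.37
ln(S₂/S₁) = 0.37 × ln 2.54 = 0.37 × 0.9322 = 0.3449
S₂/S₁ = e^0.3449 ≈ 1.412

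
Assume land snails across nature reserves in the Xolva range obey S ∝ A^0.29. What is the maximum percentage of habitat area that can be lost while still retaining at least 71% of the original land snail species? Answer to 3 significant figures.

69.3%

Need (A_new/A_old)^0.29 = 0.71, so A_new/A_old = 0.71^(1/0.29) = 0.71^3.448
ln(A_new/A_old) = ln 0.71 / 0.29 = -0.3425 / 0.29 = -1.1810
A_new/A_old = e^-1.1810 ≈ 0.307
Fraction that can be lost = 1 − 0.307 = 0.693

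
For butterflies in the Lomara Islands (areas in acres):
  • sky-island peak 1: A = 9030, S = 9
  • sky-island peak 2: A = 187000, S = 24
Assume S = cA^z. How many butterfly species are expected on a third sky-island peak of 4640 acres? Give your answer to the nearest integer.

z = ln(24/9) / ln(187000/9030) = 0.9808 / 3.0306 = 0.3236
c = 9 / 9030^0.3236 = 9 / 19.07 = 0.4721
S₃ = 0.4721 × 4640^0.3236 = 0.4721 × 15.37 ≈ 7.255

7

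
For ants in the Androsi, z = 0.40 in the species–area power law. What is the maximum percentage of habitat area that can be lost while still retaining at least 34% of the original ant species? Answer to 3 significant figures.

93.3%

Need (A_new/A_old)^0.4 = 0.34, so A_new/A_old = 0.34^(1/0.4) = 0.34^2.5
ln(A_new/A_old) = ln 0.34 / 0.4 = -1.0788 / 0.4 = -2.6970
A_new/A_old = e^-2.6970 ≈ 0.06741
Fraction that can be lost = 1 − 0.06741 = 0.9326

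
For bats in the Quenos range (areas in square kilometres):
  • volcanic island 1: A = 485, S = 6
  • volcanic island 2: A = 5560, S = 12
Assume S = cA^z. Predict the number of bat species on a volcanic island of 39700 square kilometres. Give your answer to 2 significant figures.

21

z = ln(12/6) / ln(5560/485) = 0.6931 / 2.4392 = 0.2842
c = 6 / 485^0.2842 = 6 / 5.797 = 1.035
S₃ = 1.035 × 39700^0.2842 = 1.035 × 20.27 ≈ 20.98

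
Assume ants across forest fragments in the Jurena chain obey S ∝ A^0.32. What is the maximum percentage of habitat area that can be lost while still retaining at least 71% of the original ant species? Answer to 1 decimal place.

Need (A_new/A_old)^0.32 = 0.71, so A_new/A_old = 0.71^(1/0.32) = 0.71^3.125
ln(A_new/A_old) = ln 0.71 / 0.32 = -0.3425 / 0.32 = -1.0703
A_new/A_old = e^-1.0703 ≈ 0.3429
Fraction that can be lost = 1 − 0.3429 = 0.6571

65.7%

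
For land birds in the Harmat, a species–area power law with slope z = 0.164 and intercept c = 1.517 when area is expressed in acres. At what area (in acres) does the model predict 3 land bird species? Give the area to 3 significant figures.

3 = 1.517 × A^0.164  ⇒  A^0.164 = 3/1.517 = 1.978
ln A = ln(1.978) / 0.164 = 0.6819 / 0.164 = 4.1578
A = e^4.1578 ≈ 63.93 acres

63.9 acres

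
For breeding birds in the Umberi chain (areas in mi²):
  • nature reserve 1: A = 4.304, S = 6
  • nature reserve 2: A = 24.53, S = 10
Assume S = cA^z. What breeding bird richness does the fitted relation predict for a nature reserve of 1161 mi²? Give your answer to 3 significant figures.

z = ln(10/6) / ln(24.53/4.304) = 0.5108 / 1.7404 = 0.2935
c = 6 / 4.304^0.2935 = 6 / 1.535 = 3.909
S₃ = 3.909 × 1161^0.2935 = 3.909 × 7.936 ≈ 31.02

31.0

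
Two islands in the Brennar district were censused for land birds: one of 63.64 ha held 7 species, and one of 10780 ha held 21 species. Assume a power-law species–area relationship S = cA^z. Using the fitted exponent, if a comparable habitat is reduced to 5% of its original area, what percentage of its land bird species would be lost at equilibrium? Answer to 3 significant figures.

47.3%

z = ln(21/7) / ln(10780/63.64) = 1.0986 / 5.1322 = 0.2141
S_new/S_old = (A_new/A_old)^z = 0.05^0.2141 = exp(0.2141 × -2.9957) = 0.5266
Fraction lost = 1 − 0.5266 = 0.4734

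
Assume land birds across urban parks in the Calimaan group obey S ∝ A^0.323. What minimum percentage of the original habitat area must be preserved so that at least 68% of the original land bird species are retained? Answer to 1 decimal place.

Need (A_new/A_old)^0.323 = 0.68, so A_new/A_old = 0.68^(1/0.323) = 0.68^3.096
ln(A_new/A_old) = ln 0.68 / 0.323 = -0.3857 / 0.323 = -1.1940
A_new/A_old = e^-1.1940 ≈ 0.303

30.3%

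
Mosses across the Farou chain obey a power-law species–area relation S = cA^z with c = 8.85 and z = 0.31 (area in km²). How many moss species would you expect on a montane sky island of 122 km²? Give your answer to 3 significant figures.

S = 8.85 × 122^0.31
ln S = ln 8.85 + 0.31 × ln 122 = 2.1804 + 0.31 × 4.8040 = 3.6697
S = e^3.6697 ≈ 39.24

39.2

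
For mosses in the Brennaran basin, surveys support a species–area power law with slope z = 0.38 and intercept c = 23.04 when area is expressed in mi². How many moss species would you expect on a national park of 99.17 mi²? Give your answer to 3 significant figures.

S = 23.04 × 99.17^0.38 = 23.04 × 5.736 ≈ 132.2

132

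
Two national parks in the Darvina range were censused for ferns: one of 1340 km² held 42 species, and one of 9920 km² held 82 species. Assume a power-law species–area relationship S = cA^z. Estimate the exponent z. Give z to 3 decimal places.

Taking logs: ln S = ln c + z ln A, so z = (ln S₂ − ln S₁)/(ln A₂ − ln A₁).
z = ln(82/42) / ln(9920/1340) = ln(1.952) / ln(7.403) = 0.6690 / 2.0019 = 0.3342

0.334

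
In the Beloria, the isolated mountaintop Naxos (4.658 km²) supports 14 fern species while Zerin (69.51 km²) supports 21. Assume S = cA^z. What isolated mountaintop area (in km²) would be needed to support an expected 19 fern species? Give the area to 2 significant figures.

36 km²

z = ln(21/14) / ln(69.51/4.658) = 0.4055 / 2.7029 = 0.1500
c = 14 / 4.658^0.1500 = 14 / 1.26 = 11.11
A = (19/11.11)^(1/0.1500) ⇒ ln A = ln(1.709)/0.1500 = 3.5743
A = e^3.5743 ≈ 35.67 km²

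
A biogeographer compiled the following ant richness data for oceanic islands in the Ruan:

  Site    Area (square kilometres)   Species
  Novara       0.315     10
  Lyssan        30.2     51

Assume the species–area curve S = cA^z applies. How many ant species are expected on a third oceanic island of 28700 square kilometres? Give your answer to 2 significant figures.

z = ln(51/10) / ln(30.2/0.315) = 1.6292 / 4.5630 = 0.3571
c = 10 / 0.315^0.3571 = 10 / 0.662 = 15.11
S₃ = 15.11 × 28700^0.3571 = 15.11 × 39.06 ≈ 590

590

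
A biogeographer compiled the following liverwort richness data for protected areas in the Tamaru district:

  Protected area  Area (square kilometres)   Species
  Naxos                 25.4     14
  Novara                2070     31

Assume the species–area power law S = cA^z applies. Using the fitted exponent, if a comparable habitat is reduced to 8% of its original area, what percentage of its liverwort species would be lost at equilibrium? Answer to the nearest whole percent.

z = ln(31/14) / ln(2070/25.4) = 0.7949 / 4.4006 = 0.1806
S_new/S_old = (A_new/A_old)^z = 0.08^0.1806 = exp(0.1806 × -2.5257) = 0.6337
Fraction lost = 1 − 0.6337 = 0.3663

37%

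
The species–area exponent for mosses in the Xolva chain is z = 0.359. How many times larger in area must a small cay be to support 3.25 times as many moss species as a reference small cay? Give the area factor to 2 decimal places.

26.66

(A₂/A₁)^0.359 = 3.25, so A₂/A₁ = 3.25^(1/0.359) = 3.25^2.786
ln(A₂/A₁) = ln 3.25 / 0.359 = 1.1787 / 0.359 = 3.2832
A₂/A₁ = e^3.2832 ≈ 26.66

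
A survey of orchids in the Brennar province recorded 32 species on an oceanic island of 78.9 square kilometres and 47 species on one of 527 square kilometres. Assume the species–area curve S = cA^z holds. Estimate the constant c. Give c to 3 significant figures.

z = ln(S₂/S₁) / ln(A₂/A₁) = ln(47/32) / ln(527/78.9) = 0.3844 / 1.8990 = 0.2024
c = S₁ / A₁^z = 32 / 78.9^0.2024 = 32 / 2.421 = 13.22

13.2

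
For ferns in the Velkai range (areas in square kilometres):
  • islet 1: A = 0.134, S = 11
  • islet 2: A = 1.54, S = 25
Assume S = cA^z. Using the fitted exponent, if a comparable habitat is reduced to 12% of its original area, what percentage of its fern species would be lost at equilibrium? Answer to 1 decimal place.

z = ln(25/11) / ln(1.54/0.134) = 0.8210 / 2.4417 = 0.3362
S_new/S_old = (A_new/A_old)^z = 0.12^0.3362 = exp(0.3362 × -2.1203) = 0.4902
Fraction lost = 1 − 0.4902 = 0.5098

51.0%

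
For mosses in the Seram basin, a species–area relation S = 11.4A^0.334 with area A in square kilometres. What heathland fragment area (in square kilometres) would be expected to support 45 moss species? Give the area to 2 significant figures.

61 square kilometres

45 = 11.4 × A^0.334  ⇒  A^0.334 = 45/11.4 = 3.947
ln A = ln(3.947) / 0.334 = 1.3730 / 0.334 = 4.1109
A = e^4.1109 ≈ 61 square kilometres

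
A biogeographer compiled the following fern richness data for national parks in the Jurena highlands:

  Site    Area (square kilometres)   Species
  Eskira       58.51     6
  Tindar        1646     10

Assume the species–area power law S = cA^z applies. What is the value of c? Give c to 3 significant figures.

z = ln(S₂/S₁) / ln(A₂/A₁) = ln(10/6) / ln(1646/58.51) = 0.5108 / 3.3369 = 0.1531
c = S₁ / A₁^z = 6 / 58.51^0.1531 = 6 / 1.864 = 3.218

3.22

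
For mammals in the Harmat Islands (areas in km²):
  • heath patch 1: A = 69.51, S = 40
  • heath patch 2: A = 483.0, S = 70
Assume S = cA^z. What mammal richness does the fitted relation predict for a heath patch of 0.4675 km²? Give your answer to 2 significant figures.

z = ln(70/40) / ln(483/69.51) = 0.5596 / 1.9385 = 0.2887
c = 40 / 69.51^0.2887 = 40 / 3.402 = 11.76
S₃ = 11.76 × 0.4675^0.2887 = 11.76 × 0.8029 ≈ 9.44

9.4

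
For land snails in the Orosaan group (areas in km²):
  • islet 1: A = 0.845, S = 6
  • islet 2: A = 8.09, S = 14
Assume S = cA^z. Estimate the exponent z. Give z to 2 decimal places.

Taking logs: ln S = ln c + z ln A, so z = (ln S₂ − ln S₁)/(ln A₂ − ln A₁).
z = ln(14/6) / ln(8.09/0.845) = ln(2.333) / ln(9.574) = 0.8473 / 2.2590 = 0.3751

0.38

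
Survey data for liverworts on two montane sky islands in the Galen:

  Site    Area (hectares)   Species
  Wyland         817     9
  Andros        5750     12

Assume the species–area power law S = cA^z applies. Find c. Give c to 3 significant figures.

z = ln(S₂/S₁) / ln(A₂/A₁) = ln(12/9) / ln(5750/817) = 0.2877 / 1.9513 = 0.1474
c = S₁ / A₁^z = 9 / 817^0.1474 = 9 / 2.687 = 3.349

3.35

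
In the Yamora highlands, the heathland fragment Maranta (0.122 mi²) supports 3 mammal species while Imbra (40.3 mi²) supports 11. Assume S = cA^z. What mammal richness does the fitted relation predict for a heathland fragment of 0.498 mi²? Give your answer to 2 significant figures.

4.1

z = ln(11/3) / ln(40.3/0.122) = 1.2993 / 5.8001 = 0.2240
c = 3 / 0.122^0.2240 = 3 / 0.6242 = 4.806
S₃ = 4.806 × 0.498^0.2240 = 4.806 × 0.8554 ≈ 4.111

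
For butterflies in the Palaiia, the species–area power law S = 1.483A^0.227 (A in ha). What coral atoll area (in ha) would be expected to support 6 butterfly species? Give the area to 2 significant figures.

6 = 1.483 × A^0.227  ⇒  A^0.227 = 6/1.483 = 4.046
ln A = ln(4.046) / 0.227 = 1.3977 / 0.227 = 6.1572
A = e^6.1572 ≈ 472.1 ha

470 ha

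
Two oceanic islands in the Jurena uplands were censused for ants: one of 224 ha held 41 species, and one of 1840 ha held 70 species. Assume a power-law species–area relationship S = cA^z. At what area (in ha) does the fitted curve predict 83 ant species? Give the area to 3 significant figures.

3600 ha

z = ln(70/41) / ln(1840/224) = 0.5349 / 2.1059 = 0.2540
c = 41 / 224^0.2540 = 41 / 3.954 = 10.37
A = (83/10.37)^(1/0.2540) ⇒ ln A = ln(8.004)/0.2540 = 8.1881
A = e^8.1881 ≈ 3598 ha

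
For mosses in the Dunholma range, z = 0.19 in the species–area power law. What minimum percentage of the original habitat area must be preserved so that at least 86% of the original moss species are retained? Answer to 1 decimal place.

Need (A_new/A_old)^0.19 = 0.86, so A_new/A_old = 0.86^(1/0.19) = 0.86^5.263
ln(A_new/A_old) = ln 0.86 / 0.19 = -0.1508 / 0.19 = -0.7938
A_new/A_old = e^-0.7938 ≈ 0.4521

45.2%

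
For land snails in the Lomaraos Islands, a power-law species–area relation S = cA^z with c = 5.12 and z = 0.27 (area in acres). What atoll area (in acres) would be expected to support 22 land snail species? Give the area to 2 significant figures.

220 acres

22 = 5.12 × A^0.27  ⇒  A^0.27 = 22/5.12 = 4.297
ln A = ln(4.297) / 0.27 = 1.4579 / 0.27 = 5.3996
A = e^5.3996 ≈ 221.3 acres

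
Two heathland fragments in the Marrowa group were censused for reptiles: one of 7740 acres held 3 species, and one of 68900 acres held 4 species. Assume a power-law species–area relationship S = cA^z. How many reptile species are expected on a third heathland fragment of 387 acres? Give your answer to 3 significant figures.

z = ln(4/3) / ln(68900/7740) = 0.2877 / 2.1863 = 0.1316
c = 3 / 7740^0.1316 = 3 / 3.249 = 0.9235
S₃ = 0.9235 × 387^0.1316 = 0.9235 × 2.19 ≈ 2.023

2.02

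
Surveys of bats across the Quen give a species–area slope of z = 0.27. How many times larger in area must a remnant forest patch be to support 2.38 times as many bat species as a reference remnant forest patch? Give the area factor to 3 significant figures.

(A₂/A₁)^0.27 = 2.38, so A₂/A₁ = 2.38^(1/0.27) = 2.38^3.704
ln(A₂/A₁) = ln 2.38 / 0.27 = 0.8671 / 0.27 = 3.2115
A₂/A₁ = e^3.2115 ≈ 24.82

24.8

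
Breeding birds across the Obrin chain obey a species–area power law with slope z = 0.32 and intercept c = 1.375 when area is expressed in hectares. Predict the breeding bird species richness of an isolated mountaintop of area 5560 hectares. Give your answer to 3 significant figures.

S = 1.375 × 5560^0.32
ln S = ln 1.375 + 0.32 × ln 5560 = 0.3185 + 0.32 × 8.6234 = 3.0779
S = e^3.0779 ≈ 21.71

21.7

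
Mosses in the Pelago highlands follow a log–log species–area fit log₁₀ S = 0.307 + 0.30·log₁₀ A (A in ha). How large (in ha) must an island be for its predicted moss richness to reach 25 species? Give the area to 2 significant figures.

25 = 2.028 × A^0.3  ⇒  A^0.3 = 25/2.028 = 12.33
ln A = ln(12.33) / 0.3 = 2.5120 / 0.3 = 8.3733
A = e^8.3733 ≈ 4330 ha

4300 ha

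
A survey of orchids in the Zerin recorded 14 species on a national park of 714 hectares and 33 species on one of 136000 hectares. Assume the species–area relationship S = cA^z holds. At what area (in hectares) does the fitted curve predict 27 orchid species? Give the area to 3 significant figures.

z = ln(33/14) / ln(136000/714) = 0.8575 / 5.2495 = 0.1633
c = 14 / 714^0.1633 = 14 / 2.925 = 4.786
A = (27/4.786)^(1/0.1633) ⇒ ln A = ln(5.641)/0.1633 = 10.5919
A = e^10.5919 ≈ 39809 hectares

39800 hectares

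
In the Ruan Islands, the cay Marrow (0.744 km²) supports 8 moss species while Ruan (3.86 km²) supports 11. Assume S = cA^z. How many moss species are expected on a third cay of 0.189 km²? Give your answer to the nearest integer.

6

z = ln(11/8) / ln(3.86/0.744) = 0.3185 / 1.6464 = 0.1934
c = 8 / 0.744^0.1934 = 8 / 0.9444 = 8.471
S₃ = 8.471 × 0.189^0.1934 = 8.471 × 0.7245 ≈ 6.137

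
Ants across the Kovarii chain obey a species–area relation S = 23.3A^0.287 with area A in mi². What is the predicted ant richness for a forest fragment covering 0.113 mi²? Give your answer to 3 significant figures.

12.5

S = 23.3 × 0.113^0.287
ln S = ln 23.3 + 0.287 × ln 0.113 = 3.1485 + 0.287 × -2.1804 = 2.5227
S = e^2.5227 ≈ 12.46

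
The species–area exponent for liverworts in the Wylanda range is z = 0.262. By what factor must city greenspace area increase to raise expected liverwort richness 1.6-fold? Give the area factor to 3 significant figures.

6.01

(A₂/A₁)^0.262 = 1.6, so A₂/A₁ = 1.6^(1/0.262) = 1.6^3.817
ln(A₂/A₁) = ln 1.6 / 0.262 = 0.4700 / 0.262 = 1.7939
A₂/A₁ = e^1.7939 ≈ 6.013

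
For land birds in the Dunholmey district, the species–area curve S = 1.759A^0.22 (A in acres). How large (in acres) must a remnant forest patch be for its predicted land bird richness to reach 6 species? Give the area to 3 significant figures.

264 acres

6 = 1.759 × A^0.22  ⇒  A^0.22 = 6/1.759 = 3.411
ln A = ln(3.411) / 0.22 = 1.2270 / 0.22 = 5.5773
A = e^5.5773 ≈ 264.4 acres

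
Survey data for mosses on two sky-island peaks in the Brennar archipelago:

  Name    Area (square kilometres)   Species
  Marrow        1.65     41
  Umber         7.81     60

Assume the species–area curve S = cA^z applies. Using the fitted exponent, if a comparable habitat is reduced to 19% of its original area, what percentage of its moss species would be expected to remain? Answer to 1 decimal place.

z = ln(60/41) / ln(7.81/1.65) = 0.3808 / 1.5546 = 0.2449
S_new/S_old = (A_new/A_old)^z = 0.19^0.2449 = exp(0.2449 × -1.6607) = 0.6658

66.6%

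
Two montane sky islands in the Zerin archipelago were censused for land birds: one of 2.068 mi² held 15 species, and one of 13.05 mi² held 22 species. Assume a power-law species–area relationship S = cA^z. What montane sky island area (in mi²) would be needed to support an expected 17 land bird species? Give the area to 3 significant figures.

z = ln(22/15) / ln(13.05/2.068) = 0.3830 / 1.8422 = 0.2079
c = 15 / 2.068^0.2079 = 15 / 1.163 = 12.9
A = (17/12.9)^(1/0.2079) ⇒ ln A = ln(1.318)/0.2079 = 1.3286
A = e^1.3286 ≈ 3.776 mi²

3.78 mi²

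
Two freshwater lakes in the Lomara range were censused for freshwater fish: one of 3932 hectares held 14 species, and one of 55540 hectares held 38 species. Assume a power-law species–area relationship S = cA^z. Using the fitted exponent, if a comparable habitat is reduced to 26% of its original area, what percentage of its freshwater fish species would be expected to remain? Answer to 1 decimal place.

60.2%

z = ln(38/14) / ln(55540/3932) = 0.9985 / 2.6480 = 0.3771
S_new/S_old = (A_new/A_old)^z = 0.26^0.3771 = exp(0.3771 × -1.3471) = 0.6017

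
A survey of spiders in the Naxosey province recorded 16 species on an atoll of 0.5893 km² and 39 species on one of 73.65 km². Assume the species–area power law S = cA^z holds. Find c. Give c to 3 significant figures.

17.6

z = ln(S₂/S₁) / ln(A₂/A₁) = ln(39/16) / ln(73.65/0.5893) = 0.8910 / 4.8281 = 0.1845
c = S₁ / A₁^z = 16 / 0.5893^0.1845 = 16 / 0.907 = 17.64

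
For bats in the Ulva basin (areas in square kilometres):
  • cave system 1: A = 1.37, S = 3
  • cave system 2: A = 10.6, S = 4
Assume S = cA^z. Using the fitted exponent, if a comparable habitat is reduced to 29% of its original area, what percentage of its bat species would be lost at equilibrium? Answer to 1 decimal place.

16.0%

z = ln(4/3) / ln(10.6/1.37) = 0.2877 / 2.0460 = 0.1406
S_new/S_old = (A_new/A_old)^z = 0.29^0.1406 = exp(0.1406 × -1.2379) = 0.8403
Fraction lost = 1 − 0.8403 = 0.1597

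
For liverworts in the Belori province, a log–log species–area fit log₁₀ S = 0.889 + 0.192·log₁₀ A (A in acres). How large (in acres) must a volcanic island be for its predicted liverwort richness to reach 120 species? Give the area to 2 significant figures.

120 = 7.745 × A^0.192  ⇒  A^0.192 = 120/7.745 = 15.49
ln A = ln(15.49) / 0.192 = 2.7405 / 0.192 = 14.2734
A = e^14.2734 ≈ 1580741 acres

1600000 acres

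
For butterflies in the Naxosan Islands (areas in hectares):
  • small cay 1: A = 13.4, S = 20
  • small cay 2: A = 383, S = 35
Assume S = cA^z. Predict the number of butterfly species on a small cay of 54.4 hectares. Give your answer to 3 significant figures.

z = ln(35/20) / ln(383/13.4) = 0.5596 / 3.3528 = 0.1669
c = 20 / 13.4^0.1669 = 20 / 1.542 = 12.97
S₃ = 12.97 × 54.4^0.1669 = 12.97 × 1.948 ≈ 25.27

25.3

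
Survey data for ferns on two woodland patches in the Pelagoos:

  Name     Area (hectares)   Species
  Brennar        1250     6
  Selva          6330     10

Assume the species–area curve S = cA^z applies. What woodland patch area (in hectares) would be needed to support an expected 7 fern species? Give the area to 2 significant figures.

2000 hectares

z = ln(10/6) / ln(6330/1250) = 0.5108 / 1.6222 = 0.3149
c = 6 / 1250^0.3149 = 6 / 9.446 = 0.6352
A = (7/0.6352)^(1/0.3149) ⇒ ln A = ln(11.02)/0.3149 = 7.6204
A = e^7.6204 ≈ 2039 hectares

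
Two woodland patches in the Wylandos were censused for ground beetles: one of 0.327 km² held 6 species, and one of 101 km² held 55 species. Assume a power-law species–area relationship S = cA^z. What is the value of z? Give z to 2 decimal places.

0.39

Taking logs: ln S = ln c + z ln A, so z = (ln S₂ − ln S₁)/(ln A₂ − ln A₁).
z = ln(55/6) / ln(101/0.327) = ln(9.167) / ln(308.9) = 2.2156 / 5.7329 = 0.3865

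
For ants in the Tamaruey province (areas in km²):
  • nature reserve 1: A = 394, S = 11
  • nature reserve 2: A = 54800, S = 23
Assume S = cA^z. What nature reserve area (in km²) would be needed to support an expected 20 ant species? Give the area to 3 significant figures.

z = ln(23/11) / ln(54800/394) = 0.7376 / 4.9351 = 0.1495
c = 11 / 394^0.1495 = 11 / 2.443 = 4.503
A = (20/4.503)^(1/0.1495) ⇒ ln A = ln(4.442)/0.1495 = 9.9763
A = e^9.9763 ≈ 21511 km²

21500 km²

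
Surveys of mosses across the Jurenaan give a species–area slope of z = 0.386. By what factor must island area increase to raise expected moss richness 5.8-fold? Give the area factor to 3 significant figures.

95.0

(A₂/A₁)^0.386 = 5.8, so A₂/A₁ = 5.8^(1/0.386) = 5.8^2.591
ln(A₂/A₁) = ln 5.8 / 0.386 = 1.7579 / 0.386 = 4.5540
A₂/A₁ = e^4.5540 ≈ 95.02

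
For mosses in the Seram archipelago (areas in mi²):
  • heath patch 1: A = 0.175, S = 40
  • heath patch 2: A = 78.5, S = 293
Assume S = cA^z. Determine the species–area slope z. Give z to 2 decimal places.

0.33

Taking logs: ln S = ln c + z ln A, so z = (ln S₂ − ln S₁)/(ln A₂ − ln A₁).
z = ln(293/40) / ln(78.5/0.175) = ln(7.325) / ln(448.6) = 1.9913 / 6.1061 = 0.3261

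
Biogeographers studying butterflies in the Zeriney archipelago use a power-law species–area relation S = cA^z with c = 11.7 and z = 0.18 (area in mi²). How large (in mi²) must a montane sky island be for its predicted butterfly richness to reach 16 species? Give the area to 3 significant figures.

5.69 mi²

16 = 11.7 × A^0.18  ⇒  A^0.18 = 16/11.7 = 1.368
ln A = ln(1.368) / 0.18 = 0.3130 / 0.18 = 1.7389
A = e^1.7389 ≈ 5.691 mi²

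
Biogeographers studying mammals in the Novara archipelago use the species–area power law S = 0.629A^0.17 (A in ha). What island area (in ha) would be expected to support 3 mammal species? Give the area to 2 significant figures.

3 = 0.629 × A^0.17  ⇒  A^0.17 = 3/0.629 = 4.769
ln A = ln(4.769) / 0.17 = 1.5622 / 0.17 = 9.1896
A = e^9.1896 ≈ 9795 ha

9800 ha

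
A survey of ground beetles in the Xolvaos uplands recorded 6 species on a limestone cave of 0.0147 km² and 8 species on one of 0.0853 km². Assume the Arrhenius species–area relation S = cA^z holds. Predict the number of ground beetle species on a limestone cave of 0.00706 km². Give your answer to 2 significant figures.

5.3

z = ln(8/6) / ln(0.0853/0.0147) = 0.2877 / 1.7583 = 0.1636
c = 6 / 0.0147^0.1636 = 6 / 0.5014 = 11.97
S₃ = 11.97 × 0.00706^0.1636 = 11.97 × 0.4447 ≈ 5.322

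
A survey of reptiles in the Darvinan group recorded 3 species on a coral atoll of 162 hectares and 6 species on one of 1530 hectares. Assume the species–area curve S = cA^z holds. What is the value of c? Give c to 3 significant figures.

z = ln(S₂/S₁) / ln(A₂/A₁) = ln(6/3) / ln(1530/162) = 0.6931 / 2.2454 = 0.3087
c = S₁ / A₁^z = 3 / 162^0.3087 = 3 / 4.809 = 0.6238

0.624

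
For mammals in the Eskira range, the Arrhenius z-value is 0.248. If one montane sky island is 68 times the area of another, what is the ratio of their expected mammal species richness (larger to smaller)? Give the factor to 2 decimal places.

S₂/S₁ = (A₂/A₁)^z = 68^0.248
ln(S₂/S₁) = 0.248 × ln 68 = 0.248 × 4.2195 = 1.0464
S₂/S₁ = e^1.0464 ≈ 2.847

2.85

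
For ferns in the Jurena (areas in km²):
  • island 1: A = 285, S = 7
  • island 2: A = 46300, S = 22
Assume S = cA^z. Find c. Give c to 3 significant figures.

1.96

z = ln(S₂/S₁) / ln(A₂/A₁) = ln(22/7) / ln(46300/285) = 1.1451 / 5.0904 = 0.2250
c = S₁ / A₁^z = 7 / 285^0.2250 = 7 / 3.566 = 1.963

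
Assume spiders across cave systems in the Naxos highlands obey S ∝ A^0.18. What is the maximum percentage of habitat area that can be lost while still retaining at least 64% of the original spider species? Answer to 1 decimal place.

Need (A_new/A_old)^0.18 = 0.64, so A_new/A_old = 0.64^(1/0.18) = 0.64^5.556
ln(A_new/A_old) = ln 0.64 / 0.18 = -0.4463 / 0.18 = -2.4794
A_new/A_old = e^-2.4794 ≈ 0.0838
Fraction that can be lost = 1 − 0.0838 = 0.9162

91.6%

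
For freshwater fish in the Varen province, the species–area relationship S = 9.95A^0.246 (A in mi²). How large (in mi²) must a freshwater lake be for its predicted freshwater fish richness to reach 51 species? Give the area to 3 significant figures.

768 mi²

51 = 9.95 × A^0.246  ⇒  A^0.246 = 51/9.95 = 5.126
ln A = ln(5.126) / 0.246 = 1.6343 / 0.246 = 6.6433
A = e^6.6433 ≈ 767.6 mi²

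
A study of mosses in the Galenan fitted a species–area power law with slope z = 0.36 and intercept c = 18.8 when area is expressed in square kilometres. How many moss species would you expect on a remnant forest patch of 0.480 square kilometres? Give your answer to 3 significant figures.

S = 18.8 × 0.48^0.36
ln S = ln 18.8 + 0.36 × ln 0.48 = 2.9339 + 0.36 × -0.7340 = 2.6696
S = e^2.6696 ≈ 14.43

14.4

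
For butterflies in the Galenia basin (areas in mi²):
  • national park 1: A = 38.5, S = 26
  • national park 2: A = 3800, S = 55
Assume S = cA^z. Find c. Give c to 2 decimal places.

z = ln(S₂/S₁) / ln(A₂/A₁) = ln(55/26) / ln(3800/38.5) = 0.7492 / 4.5921 = 0.1632
c = S₁ / A₁^z = 26 / 38.5^0.1632 = 26 / 1.814 = 14.33

14.33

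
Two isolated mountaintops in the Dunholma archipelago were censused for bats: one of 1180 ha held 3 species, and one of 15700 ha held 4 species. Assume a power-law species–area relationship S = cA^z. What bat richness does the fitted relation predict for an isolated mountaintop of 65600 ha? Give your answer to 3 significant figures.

z = ln(4/3) / ln(15700/1180) = 0.2877 / 2.5881 = 0.1112
c = 3 / 1180^0.1112 = 3 / 2.195 = 1.367
S₃ = 1.367 × 65600^0.1112 = 1.367 × 3.431 ≈ 4.689

4.69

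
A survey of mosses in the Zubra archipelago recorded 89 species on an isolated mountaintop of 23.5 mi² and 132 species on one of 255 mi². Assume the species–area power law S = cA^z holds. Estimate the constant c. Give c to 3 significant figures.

z = ln(S₂/S₁) / ln(A₂/A₁) = ln(132/89) / ln(255/23.5) = 0.3942 / 2.3843 = 0.1653
c = S₁ / A₁^z = 89 / 23.5^0.1653 = 89 / 1.685 = 52.81

52.8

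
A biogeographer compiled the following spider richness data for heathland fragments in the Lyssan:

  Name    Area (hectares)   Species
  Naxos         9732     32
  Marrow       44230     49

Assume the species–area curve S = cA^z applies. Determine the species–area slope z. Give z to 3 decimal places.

Taking logs: ln S = ln c + z ln A, so z = (ln S₂ − ln S₁)/(ln A₂ − ln A₁).
z = ln(49/32) / ln(44230/9732) = ln(1.531) / ln(4.545) = 0.4261 / 1.5140 = 0.2814

0.281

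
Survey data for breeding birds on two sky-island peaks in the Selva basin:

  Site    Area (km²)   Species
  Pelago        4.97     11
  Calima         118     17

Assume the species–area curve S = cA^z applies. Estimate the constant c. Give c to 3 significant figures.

8.82

z = ln(S₂/S₁) / ln(A₂/A₁) = ln(17/11) / ln(118/4.97) = 0.4353 / 3.1673 = 0.1374
c = S₁ / A₁^z = 11 / 4.97^0.1374 = 11 / 1.247 = 8.824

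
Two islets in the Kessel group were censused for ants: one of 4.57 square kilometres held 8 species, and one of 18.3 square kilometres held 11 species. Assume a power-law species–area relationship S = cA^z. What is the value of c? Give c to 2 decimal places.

5.64

z = ln(S₂/S₁) / ln(A₂/A₁) = ln(11/8) / ln(18.3/4.57) = 0.3185 / 1.3874 = 0.2295
c = S₁ / A₁^z = 8 / 4.57^0.2295 = 8 / 1.417 = 5.644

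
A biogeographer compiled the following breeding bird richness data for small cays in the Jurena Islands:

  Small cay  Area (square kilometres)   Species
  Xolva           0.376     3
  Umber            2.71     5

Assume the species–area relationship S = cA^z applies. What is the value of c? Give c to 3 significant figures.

z = ln(S₂/S₁) / ln(A₂/A₁) = ln(5/3) / ln(2.71/0.376) = 0.5108 / 1.9751 = 0.2586
c = S₁ / A₁^z = 3 / 0.376^0.2586 = 3 / 0.7765 = 3.864

3.86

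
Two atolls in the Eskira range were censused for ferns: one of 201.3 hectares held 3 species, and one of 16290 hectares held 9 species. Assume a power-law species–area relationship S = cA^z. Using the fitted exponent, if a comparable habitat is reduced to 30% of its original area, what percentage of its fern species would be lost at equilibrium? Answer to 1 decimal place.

z = ln(9/3) / ln(16290/201.3) = 1.0986 / 4.3935 = 0.2501
S_new/S_old = (A_new/A_old)^z = 0.3^0.2501 = exp(0.2501 × -1.2040) = 0.74
Fraction lost = 1 − 0.74 = 0.26

26.0%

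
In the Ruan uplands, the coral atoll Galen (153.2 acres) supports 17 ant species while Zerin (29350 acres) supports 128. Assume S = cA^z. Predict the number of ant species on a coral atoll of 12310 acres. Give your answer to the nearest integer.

92

z = ln(128/17) / ln(29350/153.2) = 2.0188 / 5.2553 = 0.3841
c = 17 / 153.2^0.3841 = 17 / 6.91 = 2.46
S₃ = 2.46 × 12310^0.3841 = 2.46 × 37.26 ≈ 91.68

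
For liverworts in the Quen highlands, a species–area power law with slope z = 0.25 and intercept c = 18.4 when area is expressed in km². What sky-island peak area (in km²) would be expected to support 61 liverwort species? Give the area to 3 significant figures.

121 km²

61 = 18.4 × A^0.25  ⇒  A^0.25 = 61/18.4 = 3.315
ln A = ln(3.315) / 0.25 = 1.1985 / 0.25 = 4.7941
A = e^4.7941 ≈ 120.8 km²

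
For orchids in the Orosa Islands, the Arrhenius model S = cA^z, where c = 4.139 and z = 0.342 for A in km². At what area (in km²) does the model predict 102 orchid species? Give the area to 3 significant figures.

11700 km²

102 = 4.139 × A^0.342  ⇒  A^0.342 = 102/4.139 = 24.64
ln A = ln(24.64) / 0.342 = 3.2045 / 0.342 = 9.3699
A = e^9.3699 ≈ 11730 km²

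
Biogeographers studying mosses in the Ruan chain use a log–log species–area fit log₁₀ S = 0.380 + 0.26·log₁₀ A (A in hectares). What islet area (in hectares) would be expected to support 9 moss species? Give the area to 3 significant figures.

9 = 2.399 × A^0.26  ⇒  A^0.26 = 9/2.399 = 3.752
ln A = ln(3.752) / 0.26 = 1.3222 / 0.26 = 5.0855
A = e^5.0855 ≈ 161.7 hectares

162 hectares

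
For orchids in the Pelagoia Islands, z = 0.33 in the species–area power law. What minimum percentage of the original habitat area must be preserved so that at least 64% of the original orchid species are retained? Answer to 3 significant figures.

25.9%

Need (A_new/A_old)^0.33 = 0.64, so A_new/A_old = 0.64^(1/0.33) = 0.64^3.03
ln(A_new/A_old) = ln 0.64 / 0.33 = -0.4463 / 0.33 = -1.3524
A_new/A_old = e^-1.3524 ≈ 0.2586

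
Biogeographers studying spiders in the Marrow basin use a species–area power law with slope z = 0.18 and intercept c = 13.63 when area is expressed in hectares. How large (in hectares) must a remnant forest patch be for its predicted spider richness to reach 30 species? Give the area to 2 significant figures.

30 = 13.63 × A^0.18  ⇒  A^0.18 = 30/13.63 = 2.201
ln A = ln(2.201) / 0.18 = 0.7889 / 0.18 = 4.3829
A = e^4.3829 ≈ 80.07 hectares

80 hectares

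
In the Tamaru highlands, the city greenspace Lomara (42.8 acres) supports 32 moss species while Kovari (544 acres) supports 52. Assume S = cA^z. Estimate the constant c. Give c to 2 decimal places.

z = ln(S₂/S₁) / ln(A₂/A₁) = ln(52/32) / ln(544/42.8) = 0.4855 / 2.5424 = 0.1910
c = S₁ / A₁^z = 32 / 42.8^0.1910 = 32 / 2.049 = 15.62

15.62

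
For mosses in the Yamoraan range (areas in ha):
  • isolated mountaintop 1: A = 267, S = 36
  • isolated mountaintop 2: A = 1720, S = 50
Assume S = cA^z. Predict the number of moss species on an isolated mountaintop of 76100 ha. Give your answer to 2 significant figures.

98

z = ln(50/36) / ln(1720/267) = 0.3285 / 1.8628 = 0.1763
c = 36 / 267^0.1763 = 36 / 2.679 = 13.44
S₃ = 13.44 × 76100^0.1763 = 13.44 × 7.258 ≈ 97.55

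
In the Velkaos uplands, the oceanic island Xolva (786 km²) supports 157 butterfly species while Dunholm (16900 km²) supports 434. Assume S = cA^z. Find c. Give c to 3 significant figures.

17.2

z = ln(S₂/S₁) / ln(A₂/A₁) = ln(434/157) / ln(16900/786) = 1.0168 / 3.0681 = 0.3314
c = S₁ / A₁^z = 157 / 786^0.3314 = 157 / 9.111 = 17.23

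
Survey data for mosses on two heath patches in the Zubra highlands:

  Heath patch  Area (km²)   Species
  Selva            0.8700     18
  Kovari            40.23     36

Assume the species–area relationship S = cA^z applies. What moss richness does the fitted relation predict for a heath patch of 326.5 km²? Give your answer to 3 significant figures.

z = ln(36/18) / ln(40.23/0.87) = 0.6931 / 3.8339 = 0.1808
c = 18 / 0.87^0.1808 = 18 / 0.9751 = 18.46
S₃ = 18.46 × 326.5^0.1808 = 18.46 × 2.848 ≈ 52.57

52.6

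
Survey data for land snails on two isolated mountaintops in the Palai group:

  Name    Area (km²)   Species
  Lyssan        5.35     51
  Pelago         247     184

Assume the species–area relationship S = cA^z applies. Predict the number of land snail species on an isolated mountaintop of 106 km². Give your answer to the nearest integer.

139

z = ln(184/51) / ln(247/5.35) = 1.2831 / 3.8323 = 0.3348
c = 51 / 5.35^0.3348 = 51 / 1.753 = 29.09
S₃ = 29.09 × 106^0.3348 = 29.09 × 4.765 ≈ 138.6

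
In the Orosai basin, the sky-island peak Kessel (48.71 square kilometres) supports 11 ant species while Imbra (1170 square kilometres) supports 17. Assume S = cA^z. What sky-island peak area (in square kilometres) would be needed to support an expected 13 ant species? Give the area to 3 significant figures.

165 square kilometres

z = ln(17/11) / ln(1170/48.71) = 0.4353 / 3.1789 = 0.1369
c = 11 / 48.71^0.1369 = 11 / 1.703 = 6.461
A = (13/6.461)^(1/0.1369) ⇒ ln A = ln(2.012)/0.1369 = 5.1058
A = e^5.1058 ≈ 165 square kilometres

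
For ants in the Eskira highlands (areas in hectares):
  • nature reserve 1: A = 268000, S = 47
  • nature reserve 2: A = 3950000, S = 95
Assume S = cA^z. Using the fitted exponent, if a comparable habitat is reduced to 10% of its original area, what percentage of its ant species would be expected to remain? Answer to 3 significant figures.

z = ln(95/47) / ln(3950000/268000) = 0.7037 / 2.6905 = 0.2616
S_new/S_old = (A_new/A_old)^z = 0.1^0.2616 = exp(0.2616 × -2.3026) = 0.5476

54.8%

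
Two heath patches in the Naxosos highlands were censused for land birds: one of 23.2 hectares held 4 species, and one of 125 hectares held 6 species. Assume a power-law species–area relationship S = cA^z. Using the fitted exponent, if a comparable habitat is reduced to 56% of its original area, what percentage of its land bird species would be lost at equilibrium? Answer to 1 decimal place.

z = ln(6/4) / ln(125/23.2) = 0.4055 / 1.6842 = 0.2408
S_new/S_old = (A_new/A_old)^z = 0.56^0.2408 = exp(0.2408 × -0.5798) = 0.8697
Fraction lost = 1 − 0.8697 = 0.1303

13.0%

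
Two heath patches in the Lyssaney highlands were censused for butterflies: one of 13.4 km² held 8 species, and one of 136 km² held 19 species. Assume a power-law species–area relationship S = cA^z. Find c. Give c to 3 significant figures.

3.04

z = ln(S₂/S₁) / ln(A₂/A₁) = ln(19/8) / ln(136/13.4) = 0.8650 / 2.3174 = 0.3733
c = S₁ / A₁^z = 8 / 13.4^0.3733 = 8 / 2.635 = 3.037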